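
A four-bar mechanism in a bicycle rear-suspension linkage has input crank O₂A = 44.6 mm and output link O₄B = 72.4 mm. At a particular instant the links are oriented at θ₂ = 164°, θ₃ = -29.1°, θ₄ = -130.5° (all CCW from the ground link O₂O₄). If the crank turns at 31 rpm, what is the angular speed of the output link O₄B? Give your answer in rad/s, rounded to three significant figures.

0.462

ω₂ = 3.246 rad/s (from 31 rpm).
Differentiating the loop-closure r₂e^{iθ₂}+r₃e^{iθ₃}=r₁+r₄e^{iθ₄} gives r₂ω₂e^{iθ₂}+r₃ω₃e^{iθ₃}=r₄ω₄e^{iθ₄}.
Eliminating the other unknown: ω₄ = r₂ω₂ sin(θ₂−θ₃) / [r₄ sin(θ₄−θ₃)].
Numerator sine = -0.22665; denominator sine = -0.98027.
Result = 0.0446·3.246·(-0.22665) / (0.0724·(-0.98027)) = +0.46238 rad/s; magnitude 0.46238 rad/s.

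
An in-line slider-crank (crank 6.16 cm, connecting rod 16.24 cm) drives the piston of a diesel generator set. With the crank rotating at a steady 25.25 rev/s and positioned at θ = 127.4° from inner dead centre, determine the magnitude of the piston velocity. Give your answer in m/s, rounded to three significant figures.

5.89

ω = 2π·25.2 = 158.7 rad/s
For an in-line slider-crank, x = r cosθ + √(L² − r² sin²θ), so v = −rω sinθ·[1 + r cosθ/√(L² − r² sin²θ)].
With r = 0.0616 m, L = 0.1624 m, θ = 127.4°: √(L² − r² sin²θ) = 0.15485 m.
v = −0.0616·158.7·0.79441·[1 + 0.0616·-0.60738/0.15485] = -5.8879 m/s.
|v| = 5.8879 m/s.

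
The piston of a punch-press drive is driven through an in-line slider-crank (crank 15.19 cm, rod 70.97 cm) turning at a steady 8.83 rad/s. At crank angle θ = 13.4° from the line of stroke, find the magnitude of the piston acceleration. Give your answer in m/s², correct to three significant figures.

ω = 8.83 rad/s
x(θ) = r cosθ + √(L² − r² sin²θ); with ω constant, a = ω²·d²x/dθ².
d²x/dθ² = −r cosθ − r²(cos2θ)/√u − r⁴ sin²2θ/(4u^{3/2}),  u = L² − r² sin²θ = 0.502435 m².
Substituting r = 0.1519 m, L = 0.7097 m, θ = 13.4°: d²x/dθ² = -0.1769 m.
a = ω²·d²x/dθ² = (8.83)²·(-0.1769) = -13.792 m/s²;  |a| = 13.792 m/s².

13.8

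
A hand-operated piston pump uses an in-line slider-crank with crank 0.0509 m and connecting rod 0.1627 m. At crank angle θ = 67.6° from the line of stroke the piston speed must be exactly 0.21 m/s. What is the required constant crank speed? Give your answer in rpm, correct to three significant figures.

37.9

For an in-line slider-crank, |v_piston| = rω|sinθ|·[1 + r cosθ/√(L² − r² sin²θ)].
With r = 0.0509 m, L = 0.1627 m, θ = 67.6°: the bracketed kinematic factor |dx/dθ| = 0.05292 m.
ω = v/|dx/dθ| = 0.21/0.05292 = 3.9682 rad/s.
N = 60ω/(2π) = 37.894 rpm.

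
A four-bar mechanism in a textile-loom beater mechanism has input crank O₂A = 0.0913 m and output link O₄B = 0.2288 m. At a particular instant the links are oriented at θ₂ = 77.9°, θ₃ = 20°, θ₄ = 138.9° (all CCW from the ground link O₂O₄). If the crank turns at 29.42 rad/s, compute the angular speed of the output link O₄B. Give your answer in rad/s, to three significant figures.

11.4

ω₂ = 29.42 rad/s
Differentiating the loop-closure r₂e^{iθ₂}+r₃e^{iθ₃}=r₁+r₄e^{iθ₄} gives r₂ω₂e^{iθ₂}+r₃ω₃e^{iθ₃}=r₄ω₄e^{iθ₄}.
Eliminating the other unknown: ω₄ = r₂ω₂ sin(θ₂−θ₃) / [r₄ sin(θ₄−θ₃)].
Numerator sine = +0.84712; denominator sine = +0.87546.
Result = 0.0913·29.42·(+0.84712) / (0.2288·(+0.87546)) = +11.36 rad/s; magnitude 11.36 rad/s.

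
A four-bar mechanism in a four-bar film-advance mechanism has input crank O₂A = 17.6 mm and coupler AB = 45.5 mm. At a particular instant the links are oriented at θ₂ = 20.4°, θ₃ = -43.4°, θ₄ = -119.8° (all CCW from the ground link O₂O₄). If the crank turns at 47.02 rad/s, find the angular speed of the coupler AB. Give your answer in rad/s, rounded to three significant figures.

12.0

ω₂ = 47.02 rad/s
Differentiating the loop-closure r₂e^{iθ₂}+r₃e^{iθ₃}=r₁+r₄e^{iθ₄} gives r₂ω₂e^{iθ₂}+r₃ω₃e^{iθ₃}=r₄ω₄e^{iθ₄}.
Eliminating the other unknown: ω₃ = r₂ω₂ sin(θ₄−θ₂) / [r₃ sin(θ₃−θ₄)].
Numerator sine = -0.64011; denominator sine = +0.97196.
Result = 0.0176·47.02·(-0.64011) / (0.0455·(+0.97196)) = -11.978 rad/s; magnitude 11.978 rad/s.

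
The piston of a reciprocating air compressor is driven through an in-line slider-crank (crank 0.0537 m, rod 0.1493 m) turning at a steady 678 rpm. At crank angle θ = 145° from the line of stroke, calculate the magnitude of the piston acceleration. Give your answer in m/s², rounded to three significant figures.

185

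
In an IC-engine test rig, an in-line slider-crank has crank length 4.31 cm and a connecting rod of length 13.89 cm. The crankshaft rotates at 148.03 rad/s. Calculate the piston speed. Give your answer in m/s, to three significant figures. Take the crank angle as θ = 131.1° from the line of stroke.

3.80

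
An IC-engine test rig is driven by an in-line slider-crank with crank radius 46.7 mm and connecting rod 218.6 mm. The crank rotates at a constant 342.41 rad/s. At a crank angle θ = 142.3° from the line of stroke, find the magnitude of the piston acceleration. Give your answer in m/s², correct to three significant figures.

ω = 342.4 rad/s
x(θ) = r cosθ + √(L² − r² sin²θ); with ω constant, a = ω²·d²x/dθ².
d²x/dθ² = −r cosθ − r²(cos2θ)/√u − r⁴ sin²2θ/(4u^{3/2}),  u = L² − r² sin²θ = 0.0469704 m².
Substituting r = 0.0467 m, L = 0.2186 m, θ = 142.3°: d²x/dθ² = +0.034304 m.
a = ω²·d²x/dθ² = (342.4)²·(+0.034304) = +4022 m/s²;  |a| = 4022 m/s².

4020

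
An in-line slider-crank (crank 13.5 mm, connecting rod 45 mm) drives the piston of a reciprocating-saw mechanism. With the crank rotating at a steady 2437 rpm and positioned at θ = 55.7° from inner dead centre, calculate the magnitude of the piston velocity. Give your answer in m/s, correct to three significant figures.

ω = 2π·2437/60 = 255.2 rad/s
For an in-line slider-crank, x = r cosθ + √(L² − r² sin²θ), so v = −rω sinθ·[1 + r cosθ/√(L² − r² sin²θ)].
With r = 0.0135 m, L = 0.045 m, θ = 55.7°: √(L² − r² sin²θ) = 0.043596 m.
v = −0.0135·255.2·0.82610·[1 + 0.0135·0.56353/0.043596] = -3.3427 m/s.
|v| = 3.3427 m/s.

3.34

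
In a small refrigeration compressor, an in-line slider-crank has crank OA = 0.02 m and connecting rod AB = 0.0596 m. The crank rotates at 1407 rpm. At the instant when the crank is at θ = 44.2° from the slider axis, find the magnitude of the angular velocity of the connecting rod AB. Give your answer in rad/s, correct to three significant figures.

36.5

ω = 147.3 rad/s (converted from 1407 rpm).
The rod makes angle φ with the slider axis where L sinφ = r sinθ; differentiating, L cosφ·φ̇ = r ω cosθ.
L cosφ = √(L² − r² sin²θ) = 0.057946 m.
|ω_rod| = r ω |cosθ| / √(L² − r² sin²θ) = 0.02·147.3·0.71691/0.057946 = 36.458 rad/s.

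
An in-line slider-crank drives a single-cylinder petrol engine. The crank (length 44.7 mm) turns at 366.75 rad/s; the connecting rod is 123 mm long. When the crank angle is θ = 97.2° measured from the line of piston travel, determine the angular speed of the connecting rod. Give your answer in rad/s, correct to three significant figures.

17.9

ω = 366.8 rad/s
The rod makes angle φ with the slider axis where L sinφ = r sinθ; differentiating, L cosφ·φ̇ = r ω cosθ.
L cosφ = √(L² − r² sin²θ) = 0.11473 m.
|ω_rod| = r ω |cosθ| / √(L² − r² sin²θ) = 0.0447·366.8·0.12533/0.11473 = 17.909 rad/s.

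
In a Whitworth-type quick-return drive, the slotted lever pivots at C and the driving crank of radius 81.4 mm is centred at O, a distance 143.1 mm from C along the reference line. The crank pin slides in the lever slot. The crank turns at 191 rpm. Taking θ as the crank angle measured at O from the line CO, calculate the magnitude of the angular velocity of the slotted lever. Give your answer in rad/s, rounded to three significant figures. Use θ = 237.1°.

ω = 20 rad/s (from 191 rpm).
Crank pin A relative to C: A = (d + r cosθ, r sinθ); lever angle φ = atan2(r sinθ, d + r cosθ).
Differentiating tanφ: φ̇ = rω(d cosθ + r)/(d² + r² + 2dr cosθ).
d² + r² + 2dr cosθ = |CA|² = 0.0144494 m²;  d cosθ + r = +0.0036717 m.
|ω_lever| = |0.0814·20·+0.0036717| / 0.0144494 = 0.41372 rad/s.

0.414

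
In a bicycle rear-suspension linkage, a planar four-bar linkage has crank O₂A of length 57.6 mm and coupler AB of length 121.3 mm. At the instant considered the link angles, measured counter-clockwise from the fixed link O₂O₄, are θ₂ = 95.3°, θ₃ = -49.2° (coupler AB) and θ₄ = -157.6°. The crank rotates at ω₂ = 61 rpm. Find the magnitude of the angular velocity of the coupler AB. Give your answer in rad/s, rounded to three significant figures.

ω₂ = 6.388 rad/s (from 61 rpm).
Differentiating the loop-closure r₂e^{iθ₂}+r₃e^{iθ₃}=r₁+r₄e^{iθ₄} gives r₂ω₂e^{iθ₂}+r₃ω₃e^{iθ₃}=r₄ω₄e^{iθ₄}.
Eliminating the other unknown: ω₃ = r₂ω₂ sin(θ₄−θ₂) / [r₃ sin(θ₃−θ₄)].
Numerator sine = +0.95579; denominator sine = +0.94888.
Result = 0.0576·6.388·(+0.95579) / (0.1213·(+0.94888)) = +3.0554 rad/s; magnitude 3.0554 rad/s.

3.06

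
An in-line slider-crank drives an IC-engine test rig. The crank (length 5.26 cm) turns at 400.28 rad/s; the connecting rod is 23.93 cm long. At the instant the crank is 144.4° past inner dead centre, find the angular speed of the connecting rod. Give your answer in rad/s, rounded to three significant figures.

72.1

ω = 400.3 rad/s
The rod makes angle φ with the slider axis where L sinφ = r sinθ; differentiating, L cosφ·φ̇ = r ω cosθ.
L cosφ = √(L² − r² sin²θ) = 0.23733 m.
|ω_rod| = r ω |cosθ| / √(L² − r² sin²θ) = 0.0526·400.3·0.81310/0.23733 = 72.133 rad/s.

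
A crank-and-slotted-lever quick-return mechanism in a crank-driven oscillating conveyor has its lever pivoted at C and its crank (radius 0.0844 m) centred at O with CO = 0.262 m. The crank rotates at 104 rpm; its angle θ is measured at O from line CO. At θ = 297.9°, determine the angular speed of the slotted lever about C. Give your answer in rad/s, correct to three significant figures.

1.97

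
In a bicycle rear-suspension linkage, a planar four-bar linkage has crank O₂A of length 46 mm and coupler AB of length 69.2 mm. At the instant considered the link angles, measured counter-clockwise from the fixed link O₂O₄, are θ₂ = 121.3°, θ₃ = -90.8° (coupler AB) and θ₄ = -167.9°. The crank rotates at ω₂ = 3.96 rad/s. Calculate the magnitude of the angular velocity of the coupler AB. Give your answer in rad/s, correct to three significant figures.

2.55

ω₂ = 3.96 rad/s
Differentiating the loop-closure r₂e^{iθ₂}+r₃e^{iθ₃}=r₁+r₄e^{iθ₄} gives r₂ω₂e^{iθ₂}+r₃ω₃e^{iθ₃}=r₄ω₄e^{iθ₄}.
Eliminating the other unknown: ω₃ = r₂ω₂ sin(θ₄−θ₂) / [r₃ sin(θ₃−θ₄)].
Numerator sine = +0.94438; denominator sine = +0.97476.
Result = 0.046·3.96·(+0.94438) / (0.0692·(+0.97476)) = +2.5503 rad/s; magnitude 2.5503 rad/s.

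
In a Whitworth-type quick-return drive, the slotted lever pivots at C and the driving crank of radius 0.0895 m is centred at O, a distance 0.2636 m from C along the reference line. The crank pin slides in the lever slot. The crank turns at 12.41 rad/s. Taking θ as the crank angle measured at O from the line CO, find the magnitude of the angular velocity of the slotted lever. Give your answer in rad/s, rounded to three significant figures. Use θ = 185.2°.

6.30

ω = 12.41 rad/s
Crank pin A relative to C: A = (d + r cosθ, r sinθ); lever angle φ = atan2(r sinθ, d + r cosθ).
Differentiating tanφ: φ̇ = rω(d cosθ + r)/(d² + r² + 2dr cosθ).
d² + r² + 2dr cosθ = |CA|² = 0.030505 m²;  d cosθ + r = -0.17302 m.
|ω_lever| = |0.0895·12.41·-0.17302| / 0.030505 = 6.2995 rad/s.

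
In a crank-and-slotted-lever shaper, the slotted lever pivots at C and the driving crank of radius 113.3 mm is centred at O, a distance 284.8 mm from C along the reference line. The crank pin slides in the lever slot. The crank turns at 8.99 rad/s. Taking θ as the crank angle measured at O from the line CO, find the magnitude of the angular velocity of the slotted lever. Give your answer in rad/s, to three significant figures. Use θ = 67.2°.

1.92

ω = 8.99 rad/s
Crank pin A relative to C: A = (d + r cosθ, r sinθ); lever angle φ = atan2(r sinθ, d + r cosθ).
Differentiating tanφ: φ̇ = rω(d cosθ + r)/(d² + r² + 2dr cosθ).
d² + r² + 2dr cosθ = |CA|² = 0.118957 m²;  d cosθ + r = +0.22366 m.
|ω_lever| = |0.1133·8.99·+0.22366| / 0.118957 = 1.9151 rad/s.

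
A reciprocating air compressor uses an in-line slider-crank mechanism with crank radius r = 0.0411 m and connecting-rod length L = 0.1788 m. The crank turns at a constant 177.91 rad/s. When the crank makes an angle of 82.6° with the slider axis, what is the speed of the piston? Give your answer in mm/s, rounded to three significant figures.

ω = 177.9 rad/s
For an in-line slider-crank, x = r cosθ + √(L² − r² sin²θ), so v = −rω sinθ·[1 + r cosθ/√(L² − r² sin²θ)].
With r = 0.0411 m, L = 0.1788 m, θ = 82.6°: √(L² − r² sin²θ) = 0.17409 m.
v = −0.0411·177.9·0.99167·[1 + 0.0411·0.12880/0.17409] = -7.4717 m/s.
|v| = 7.4717 m/s = 7471.7 mm/s.

7470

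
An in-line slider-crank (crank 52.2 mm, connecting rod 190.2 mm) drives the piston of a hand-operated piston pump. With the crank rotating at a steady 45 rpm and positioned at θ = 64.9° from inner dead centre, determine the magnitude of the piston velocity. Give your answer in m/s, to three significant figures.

0.250

ω = 2π·45/60 = 4.712 rad/s
For an in-line slider-crank, x = r cosθ + √(L² − r² sin²θ), so v = −rω sinθ·[1 + r cosθ/√(L² − r² sin²θ)].
With r = 0.0522 m, L = 0.1902 m, θ = 64.9°: √(L² − r² sin²θ) = 0.18423 m.
v = −0.0522·4.712·0.90557·[1 + 0.0522·0.42420/0.18423] = -0.24953 m/s.
|v| = 0.24953 m/s.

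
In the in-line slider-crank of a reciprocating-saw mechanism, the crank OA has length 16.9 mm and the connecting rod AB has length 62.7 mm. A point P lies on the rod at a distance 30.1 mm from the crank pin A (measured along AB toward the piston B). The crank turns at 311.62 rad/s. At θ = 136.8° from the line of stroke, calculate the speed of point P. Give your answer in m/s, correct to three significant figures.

ω = 311.6 rad/s.  Crank-pin speed |V_A| = rω = 5.2664 m/s, perpendicular to OA.
Rod angle: sinφ = −(r/L) sinθ ⇒ φ = -10.633°; ω_rod = −rω cosθ/√(L²−r²sin²θ) = +62.298 rad/s.
V_P = V_A + ω_rod × AP, with AP = 0.0301 m along the rod.
Components: V_Px = −rω sinθ − a·ω_rod·sinφ = -3.2591 m/s;  V_Py = rω cosθ + a·ω_rod·cosφ = -1.996 m/s.
|V_P| = √(V_Px² + V_Py²) = 3.8218 m/s.

3.82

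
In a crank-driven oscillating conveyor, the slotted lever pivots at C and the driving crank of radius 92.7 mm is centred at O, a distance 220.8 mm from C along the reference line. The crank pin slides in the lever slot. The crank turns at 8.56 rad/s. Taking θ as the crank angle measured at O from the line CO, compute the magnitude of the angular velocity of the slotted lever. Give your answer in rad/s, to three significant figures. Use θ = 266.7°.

1.15

ω = 8.56 rad/s
Crank pin A relative to C: A = (d + r cosθ, r sinθ); lever angle φ = atan2(r sinθ, d + r cosθ).
Differentiating tanφ: φ̇ = rω(d cosθ + r)/(d² + r² + 2dr cosθ).
d² + r² + 2dr cosθ = |CA|² = 0.0549895 m²;  d cosθ + r = +0.07999 m.
|ω_lever| = |0.0927·8.56·+0.07999| / 0.0549895 = 1.1543 rad/s.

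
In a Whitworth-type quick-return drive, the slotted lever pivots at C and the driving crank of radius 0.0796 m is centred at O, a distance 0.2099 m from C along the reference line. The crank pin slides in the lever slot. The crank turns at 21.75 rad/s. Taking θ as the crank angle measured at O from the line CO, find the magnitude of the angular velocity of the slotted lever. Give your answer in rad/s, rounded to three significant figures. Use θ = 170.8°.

ω = 21.75 rad/s
Crank pin A relative to C: A = (d + r cosθ, r sinθ); lever angle φ = atan2(r sinθ, d + r cosθ).
Differentiating tanφ: φ̇ = rω(d cosθ + r)/(d² + r² + 2dr cosθ).
d² + r² + 2dr cosθ = |CA|² = 0.0174079 m²;  d cosθ + r = -0.1276 m.
|ω_lever| = |0.0796·21.75·-0.1276| / 0.0174079 = 12.69 rad/s.

12.7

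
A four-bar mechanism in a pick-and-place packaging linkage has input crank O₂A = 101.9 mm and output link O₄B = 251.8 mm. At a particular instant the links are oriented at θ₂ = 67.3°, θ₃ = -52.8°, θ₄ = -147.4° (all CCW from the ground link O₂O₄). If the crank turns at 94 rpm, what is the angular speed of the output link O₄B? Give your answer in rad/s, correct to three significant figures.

3.46

ω₂ = 9.844 rad/s (from 94 rpm).
Differentiating the loop-closure r₂e^{iθ₂}+r₃e^{iθ₃}=r₁+r₄e^{iθ₄} gives r₂ω₂e^{iθ₂}+r₃ω₃e^{iθ₃}=r₄ω₄e^{iθ₄}.
Eliminating the other unknown: ω₄ = r₂ω₂ sin(θ₂−θ₃) / [r₄ sin(θ₄−θ₃)].
Numerator sine = +0.86515; denominator sine = -0.99678.
Result = 0.1019·9.844·(+0.86515) / (0.2518·(-0.99678)) = -3.4575 rad/s; magnitude 3.4575 rad/s.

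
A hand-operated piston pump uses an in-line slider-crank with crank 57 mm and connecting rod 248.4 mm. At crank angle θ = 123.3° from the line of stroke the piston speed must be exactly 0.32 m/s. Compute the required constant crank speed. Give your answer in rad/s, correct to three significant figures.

7.71

For an in-line slider-crank, |v_piston| = rω|sinθ|·[1 + r cosθ/√(L² − r² sin²θ)].
With r = 0.057 m, L = 0.2484 m, θ = 123.3°: the bracketed kinematic factor |dx/dθ| = 0.041526 m.
ω = v/|dx/dθ| = 0.32/0.041526 = 7.7061 rad/s.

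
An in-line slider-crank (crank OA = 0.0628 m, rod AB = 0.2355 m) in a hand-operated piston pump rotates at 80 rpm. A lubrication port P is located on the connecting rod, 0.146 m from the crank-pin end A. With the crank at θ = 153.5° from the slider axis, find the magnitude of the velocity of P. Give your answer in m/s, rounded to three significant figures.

ω = 8.378 rad/s.  Crank-pin speed |V_A| = rω = 0.52611 m/s, perpendicular to OA.
Rod angle: sinφ = −(r/L) sinθ ⇒ φ = -6.834°; ω_rod = −rω cosθ/√(L²−r²sin²θ) = +2.0136 rad/s.
V_P = V_A + ω_rod × AP, with AP = 0.146 m along the rod.
Components: V_Px = −rω sinθ − a·ω_rod·sinφ = -0.19977 m/s;  V_Py = rω cosθ + a·ω_rod·cosφ = -0.17894 m/s.
|V_P| = √(V_Px² + V_Py²) = 0.26819 m/s.

0.268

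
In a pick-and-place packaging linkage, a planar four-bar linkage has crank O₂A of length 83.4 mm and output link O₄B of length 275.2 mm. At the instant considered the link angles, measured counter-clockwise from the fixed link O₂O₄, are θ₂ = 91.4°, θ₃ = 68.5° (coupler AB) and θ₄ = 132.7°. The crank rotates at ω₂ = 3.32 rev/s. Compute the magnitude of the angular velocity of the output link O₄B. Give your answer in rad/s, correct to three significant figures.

2.73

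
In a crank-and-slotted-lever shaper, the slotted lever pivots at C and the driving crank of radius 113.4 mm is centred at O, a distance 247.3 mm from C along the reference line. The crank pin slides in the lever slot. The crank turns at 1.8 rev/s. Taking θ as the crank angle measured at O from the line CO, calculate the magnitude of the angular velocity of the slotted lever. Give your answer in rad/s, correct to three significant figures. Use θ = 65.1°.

ω = 11.31 rad/s (from 1.8 rev/s).
Crank pin A relative to C: A = (d + r cosθ, r sinθ); lever angle φ = atan2(r sinθ, d + r cosθ).
Differentiating tanφ: φ̇ = rω(d cosθ + r)/(d² + r² + 2dr cosθ).
d² + r² + 2dr cosθ = |CA|² = 0.0976318 m²;  d cosθ + r = +0.21752 m.
|ω_lever| = |0.1134·11.31·+0.21752| / 0.0976318 = 2.8574 rad/s.

2.86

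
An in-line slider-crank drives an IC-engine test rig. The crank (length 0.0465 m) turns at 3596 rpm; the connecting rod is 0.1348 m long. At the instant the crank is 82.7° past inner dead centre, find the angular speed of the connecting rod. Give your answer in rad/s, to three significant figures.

17.6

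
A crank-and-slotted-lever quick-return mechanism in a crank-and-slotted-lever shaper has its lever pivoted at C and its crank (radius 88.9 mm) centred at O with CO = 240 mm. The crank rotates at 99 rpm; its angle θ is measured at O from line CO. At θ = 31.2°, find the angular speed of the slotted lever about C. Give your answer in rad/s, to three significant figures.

ω = 10.37 rad/s (from 99 rpm).
Crank pin A relative to C: A = (d + r cosθ, r sinθ); lever angle φ = atan2(r sinθ, d + r cosθ).
Differentiating tanφ: φ̇ = rω(d cosθ + r)/(d² + r² + 2dr cosθ).
d² + r² + 2dr cosθ = |CA|² = 0.102003 m²;  d cosθ + r = +0.29419 m.
|ω_lever| = |0.0889·10.37·+0.29419| / 0.102003 = 2.6581 rad/s.

2.66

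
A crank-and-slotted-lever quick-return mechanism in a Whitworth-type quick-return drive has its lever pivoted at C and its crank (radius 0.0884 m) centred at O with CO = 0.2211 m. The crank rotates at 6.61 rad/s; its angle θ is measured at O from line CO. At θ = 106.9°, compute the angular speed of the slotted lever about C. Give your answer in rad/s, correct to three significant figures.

ω = 6.61 rad/s
Crank pin A relative to C: A = (d + r cosθ, r sinθ); lever angle φ = atan2(r sinθ, d + r cosθ).
Differentiating tanφ: φ̇ = rω(d cosθ + r)/(d² + r² + 2dr cosθ).
d² + r² + 2dr cosθ = |CA|² = 0.0453361 m²;  d cosθ + r = +0.024126 m.
|ω_lever| = |0.0884·6.61·+0.024126| / 0.0453361 = 0.31095 rad/s.

0.311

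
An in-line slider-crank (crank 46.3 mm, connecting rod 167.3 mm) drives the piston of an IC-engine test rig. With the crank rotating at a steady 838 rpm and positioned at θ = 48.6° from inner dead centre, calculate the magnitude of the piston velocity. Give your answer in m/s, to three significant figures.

ω = 2π·838/60 = 87.76 rad/s
For an in-line slider-crank, x = r cosθ + √(L² − r² sin²θ), so v = −rω sinθ·[1 + r cosθ/√(L² − r² sin²θ)].
With r = 0.0463 m, L = 0.1673 m, θ = 48.6°: √(L² − r² sin²θ) = 0.16366 m.
v = −0.0463·87.76·0.75011·[1 + 0.0463·0.66131/0.16366] = -3.618 m/s.
|v| = 3.618 m/s.

3.62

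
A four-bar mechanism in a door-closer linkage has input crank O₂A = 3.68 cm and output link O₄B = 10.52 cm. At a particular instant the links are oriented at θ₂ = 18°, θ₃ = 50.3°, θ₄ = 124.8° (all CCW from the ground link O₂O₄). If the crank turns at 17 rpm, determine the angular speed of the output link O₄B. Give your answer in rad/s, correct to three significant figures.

ω₂ = 1.78 rad/s (from 17 rpm).
Differentiating the loop-closure r₂e^{iθ₂}+r₃e^{iθ₃}=r₁+r₄e^{iθ₄} gives r₂ω₂e^{iθ₂}+r₃ω₃e^{iθ₃}=r₄ω₄e^{iθ₄}.
Eliminating the other unknown: ω₄ = r₂ω₂ sin(θ₂−θ₃) / [r₄ sin(θ₄−θ₃)].
Numerator sine = -0.53435; denominator sine = +0.96363.
Result = 0.0368·1.78·(-0.53435) / (0.1052·(+0.96363)) = -0.34532 rad/s; magnitude 0.34532 rad/s.

0.345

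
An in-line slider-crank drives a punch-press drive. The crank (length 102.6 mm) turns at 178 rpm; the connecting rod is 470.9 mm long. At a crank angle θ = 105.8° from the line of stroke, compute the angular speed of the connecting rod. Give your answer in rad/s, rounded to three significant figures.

1.13

ω = 18.64 rad/s (converted from 178 rpm).
The rod makes angle φ with the slider axis where L sinφ = r sinθ; differentiating, L cosφ·φ̇ = r ω cosθ.
L cosφ = √(L² − r² sin²θ) = 0.46044 m.
|ω_rod| = r ω |cosθ| / √(L² − r² sin²θ) = 0.1026·18.64·0.27228/0.46044 = 1.131 rad/s.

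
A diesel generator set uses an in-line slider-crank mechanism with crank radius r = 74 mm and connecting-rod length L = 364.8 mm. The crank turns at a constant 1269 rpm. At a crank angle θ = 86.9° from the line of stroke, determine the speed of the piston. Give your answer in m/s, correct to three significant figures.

ω = 2π·1269/60 = 132.9 rad/s
For an in-line slider-crank, x = r cosθ + √(L² − r² sin²θ), so v = −rω sinθ·[1 + r cosθ/√(L² − r² sin²θ)].
With r = 0.074 m, L = 0.3648 m, θ = 86.9°: √(L² − r² sin²θ) = 0.35724 m.
v = −0.074·132.9·0.99854·[1 + 0.074·0.05408/0.35724] = -9.9294 m/s.
|v| = 9.9294 m/s.

9.93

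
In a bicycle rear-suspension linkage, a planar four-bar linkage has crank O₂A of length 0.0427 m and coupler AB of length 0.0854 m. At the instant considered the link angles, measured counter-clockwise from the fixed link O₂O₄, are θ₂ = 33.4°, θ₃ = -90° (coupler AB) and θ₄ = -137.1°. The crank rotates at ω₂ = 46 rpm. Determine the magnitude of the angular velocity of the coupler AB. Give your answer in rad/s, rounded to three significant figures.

0.543

ω₂ = 4.817 rad/s (from 46 rpm).
Differentiating the loop-closure r₂e^{iθ₂}+r₃e^{iθ₃}=r₁+r₄e^{iθ₄} gives r₂ω₂e^{iθ₂}+r₃ω₃e^{iθ₃}=r₄ω₄e^{iθ₄}.
Eliminating the other unknown: ω₃ = r₂ω₂ sin(θ₄−θ₂) / [r₃ sin(θ₃−θ₄)].
Numerator sine = -0.16505; denominator sine = +0.73254.
Result = 0.0427·4.817·(-0.16505) / (0.0854·(+0.73254)) = -0.54267 rad/s; magnitude 0.54267 rad/s.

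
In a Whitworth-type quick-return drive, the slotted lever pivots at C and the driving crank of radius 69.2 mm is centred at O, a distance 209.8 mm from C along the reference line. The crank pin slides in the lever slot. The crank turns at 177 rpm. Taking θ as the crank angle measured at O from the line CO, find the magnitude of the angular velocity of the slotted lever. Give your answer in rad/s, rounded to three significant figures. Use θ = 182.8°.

9.09

ω = 18.54 rad/s (from 177 rpm).
Crank pin A relative to C: A = (d + r cosθ, r sinθ); lever angle φ = atan2(r sinθ, d + r cosθ).
Differentiating tanφ: φ̇ = rω(d cosθ + r)/(d² + r² + 2dr cosθ).
d² + r² + 2dr cosθ = |CA|² = 0.019803 m²;  d cosθ + r = -0.14035 m.
|ω_lever| = |0.0692·18.54·-0.14035| / 0.019803 = 9.0905 rad/s.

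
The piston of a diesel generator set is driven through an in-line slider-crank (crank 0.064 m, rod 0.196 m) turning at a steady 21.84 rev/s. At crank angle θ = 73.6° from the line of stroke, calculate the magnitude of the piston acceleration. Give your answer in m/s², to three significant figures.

4.45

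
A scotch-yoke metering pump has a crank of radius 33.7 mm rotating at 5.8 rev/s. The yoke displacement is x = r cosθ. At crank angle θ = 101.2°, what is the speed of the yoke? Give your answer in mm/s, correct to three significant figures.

ω = 36.44 rad/s (from 5.8 rev/s).
x = r cosθ ⇒ ẋ = −rω sinθ.
|v| = rω|sinθ| = 0.0337·36.44·|sin 101.2°| = 1.2047 m/s = 1204.7 mm/s.

1200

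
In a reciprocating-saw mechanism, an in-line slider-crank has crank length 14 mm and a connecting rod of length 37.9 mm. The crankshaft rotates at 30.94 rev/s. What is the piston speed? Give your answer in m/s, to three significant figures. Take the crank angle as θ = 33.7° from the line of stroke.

1.98

ω = 2π·30.9 = 194.4 rad/s
For an in-line slider-crank, x = r cosθ + √(L² − r² sin²θ), so v = −rω sinθ·[1 + r cosθ/√(L² − r² sin²θ)].
With r = 0.014 m, L = 0.0379 m, θ = 33.7°: √(L² − r² sin²θ) = 0.037095 m.
v = −0.014·194.4·0.55484·[1 + 0.014·0.83195/0.037095] = -1.9842 m/s.
|v| = 1.9842 m/s.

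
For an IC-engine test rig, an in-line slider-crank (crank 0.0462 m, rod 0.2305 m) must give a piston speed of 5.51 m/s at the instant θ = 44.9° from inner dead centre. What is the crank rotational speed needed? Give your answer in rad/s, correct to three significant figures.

148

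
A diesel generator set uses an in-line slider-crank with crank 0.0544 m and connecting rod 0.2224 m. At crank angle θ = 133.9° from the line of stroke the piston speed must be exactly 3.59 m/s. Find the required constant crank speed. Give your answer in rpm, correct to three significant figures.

1060

For an in-line slider-crank, |v_piston| = rω|sinθ|·[1 + r cosθ/√(L² − r² sin²θ)].
With r = 0.0544 m, L = 0.2224 m, θ = 133.9°: the bracketed kinematic factor |dx/dθ| = 0.032444 m.
ω = v/|dx/dθ| = 3.59/0.032444 = 110.65 rad/s.
N = 60ω/(2π) = 1056.7 rpm.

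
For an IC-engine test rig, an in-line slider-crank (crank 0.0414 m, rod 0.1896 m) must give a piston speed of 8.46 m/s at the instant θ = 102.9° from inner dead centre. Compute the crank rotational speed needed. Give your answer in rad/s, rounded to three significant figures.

For an in-line slider-crank, |v_piston| = rω|sinθ|·[1 + r cosθ/√(L² − r² sin²θ)].
With r = 0.0414 m, L = 0.1896 m, θ = 102.9°: the bracketed kinematic factor |dx/dθ| = 0.038342 m.
ω = v/|dx/dθ| = 8.46/0.038342 = 220.65 rad/s.

221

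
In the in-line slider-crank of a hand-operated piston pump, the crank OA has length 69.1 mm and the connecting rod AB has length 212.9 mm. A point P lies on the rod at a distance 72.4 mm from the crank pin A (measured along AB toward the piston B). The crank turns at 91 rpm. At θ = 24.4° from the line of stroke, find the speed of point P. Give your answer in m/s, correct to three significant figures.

ω = 9.529 rad/s.  Crank-pin speed |V_A| = rω = 0.65849 m/s, perpendicular to OA.
Rod angle: sinφ = −(r/L) sinθ ⇒ φ = -7.705°; ω_rod = −rω cosθ/√(L²−r²sin²θ) = -2.8424 rad/s.
V_P = V_A + ω_rod × AP, with AP = 0.0724 m along the rod.
Components: V_Px = −rω sinθ − a·ω_rod·sinφ = -0.29962 m/s;  V_Py = rω cosθ + a·ω_rod·cosφ = +0.39575 m/s.
|V_P| = √(V_Px² + V_Py²) = 0.49637 m/s.

0.496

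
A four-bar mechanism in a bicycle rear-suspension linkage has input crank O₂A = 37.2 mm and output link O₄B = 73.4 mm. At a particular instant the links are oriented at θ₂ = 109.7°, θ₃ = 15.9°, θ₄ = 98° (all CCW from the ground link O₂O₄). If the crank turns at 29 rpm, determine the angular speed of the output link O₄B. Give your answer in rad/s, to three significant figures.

1.55

ω₂ = 3.037 rad/s (from 29 rpm).
Differentiating the loop-closure r₂e^{iθ₂}+r₃e^{iθ₃}=r₁+r₄e^{iθ₄} gives r₂ω₂e^{iθ₂}+r₃ω₃e^{iθ₃}=r₄ω₄e^{iθ₄}.
Eliminating the other unknown: ω₄ = r₂ω₂ sin(θ₂−θ₃) / [r₄ sin(θ₄−θ₃)].
Numerator sine = +0.99780; denominator sine = +0.99051.
Result = 0.0372·3.037·(+0.99780) / (0.0734·(+0.99051)) = +1.5505 rad/s; magnitude 1.5505 rad/s.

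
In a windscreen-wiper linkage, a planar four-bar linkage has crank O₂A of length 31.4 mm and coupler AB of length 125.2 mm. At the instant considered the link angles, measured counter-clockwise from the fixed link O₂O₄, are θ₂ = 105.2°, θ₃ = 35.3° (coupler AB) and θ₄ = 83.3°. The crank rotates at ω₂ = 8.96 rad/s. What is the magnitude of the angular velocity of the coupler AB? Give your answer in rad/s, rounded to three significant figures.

ω₂ = 8.96 rad/s
Differentiating the loop-closure r₂e^{iθ₂}+r₃e^{iθ₃}=r₁+r₄e^{iθ₄} gives r₂ω₂e^{iθ₂}+r₃ω₃e^{iθ₃}=r₄ω₄e^{iθ₄}.
Eliminating the other unknown: ω₃ = r₂ω₂ sin(θ₄−θ₂) / [r₃ sin(θ₃−θ₄)].
Numerator sine = -0.37299; denominator sine = -0.74314.
Result = 0.0314·8.96·(-0.37299) / (0.1252·(-0.74314)) = +1.1279 rad/s; magnitude 1.1279 rad/s.

1.13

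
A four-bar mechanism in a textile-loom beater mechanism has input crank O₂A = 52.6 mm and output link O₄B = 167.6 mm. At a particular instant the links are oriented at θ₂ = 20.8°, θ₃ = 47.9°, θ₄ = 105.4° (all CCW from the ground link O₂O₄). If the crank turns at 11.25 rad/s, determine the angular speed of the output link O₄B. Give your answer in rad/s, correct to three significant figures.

ω₂ = 11.25 rad/s
Differentiating the loop-closure r₂e^{iθ₂}+r₃e^{iθ₃}=r₁+r₄e^{iθ₄} gives r₂ω₂e^{iθ₂}+r₃ω₃e^{iθ₃}=r₄ω₄e^{iθ₄}.
Eliminating the other unknown: ω₄ = r₂ω₂ sin(θ₂−θ₃) / [r₄ sin(θ₄−θ₃)].
Numerator sine = -0.45554; denominator sine = +0.84339.
Result = 0.0526·11.25·(-0.45554) / (0.1676·(+0.84339)) = -1.9071 rad/s; magnitude 1.9071 rad/s.

1.91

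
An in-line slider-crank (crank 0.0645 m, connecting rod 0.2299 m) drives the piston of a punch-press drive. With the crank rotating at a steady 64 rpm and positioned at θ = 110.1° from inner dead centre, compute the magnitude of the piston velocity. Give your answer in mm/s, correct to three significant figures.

365

ω = 2π·64/60 = 6.702 rad/s
For an in-line slider-crank, x = r cosθ + √(L² − r² sin²θ), so v = −rω sinθ·[1 + r cosθ/√(L² − r² sin²θ)].
With r = 0.0645 m, L = 0.2299 m, θ = 110.1°: √(L² − r² sin²θ) = 0.22178 m.
v = −0.0645·6.702·0.93909·[1 + 0.0645·-0.34366/0.22178] = -0.36538 m/s.
|v| = 0.36538 m/s = 365.38 mm/s.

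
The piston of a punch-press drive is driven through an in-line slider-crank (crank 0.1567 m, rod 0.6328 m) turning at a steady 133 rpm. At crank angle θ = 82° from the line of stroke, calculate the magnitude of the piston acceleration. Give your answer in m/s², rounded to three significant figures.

3.22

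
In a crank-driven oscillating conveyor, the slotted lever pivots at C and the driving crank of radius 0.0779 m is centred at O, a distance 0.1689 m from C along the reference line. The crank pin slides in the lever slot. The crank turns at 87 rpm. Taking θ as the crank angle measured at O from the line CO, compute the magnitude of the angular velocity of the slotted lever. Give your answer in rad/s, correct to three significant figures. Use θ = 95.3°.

ω = 9.111 rad/s (from 87 rpm).
Crank pin A relative to C: A = (d + r cosθ, r sinθ); lever angle φ = atan2(r sinθ, d + r cosθ).
Differentiating tanφ: φ̇ = rω(d cosθ + r)/(d² + r² + 2dr cosθ).
d² + r² + 2dr cosθ = |CA|² = 0.0321649 m²;  d cosθ + r = +0.062299 m.
|ω_lever| = |0.0779·9.111·+0.062299| / 0.0321649 = 1.3746 rad/s.

1.37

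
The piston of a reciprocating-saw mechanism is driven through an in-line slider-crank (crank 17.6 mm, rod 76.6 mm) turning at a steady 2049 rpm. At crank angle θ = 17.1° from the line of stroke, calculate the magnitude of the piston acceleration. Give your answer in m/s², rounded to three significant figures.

930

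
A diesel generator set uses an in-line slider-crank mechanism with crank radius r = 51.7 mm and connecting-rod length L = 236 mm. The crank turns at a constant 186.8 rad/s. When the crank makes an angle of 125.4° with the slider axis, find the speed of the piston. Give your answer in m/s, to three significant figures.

6.86

ω = 186.8 rad/s
For an in-line slider-crank, x = r cosθ + √(L² − r² sin²θ), so v = −rω sinθ·[1 + r cosθ/√(L² − r² sin²θ)].
With r = 0.0517 m, L = 0.236 m, θ = 125.4°: √(L² − r² sin²θ) = 0.23221 m.
v = −0.0517·186.8·0.81513·[1 + 0.0517·-0.57928/0.23221] = -6.8568 m/s.
|v| = 6.8568 m/s.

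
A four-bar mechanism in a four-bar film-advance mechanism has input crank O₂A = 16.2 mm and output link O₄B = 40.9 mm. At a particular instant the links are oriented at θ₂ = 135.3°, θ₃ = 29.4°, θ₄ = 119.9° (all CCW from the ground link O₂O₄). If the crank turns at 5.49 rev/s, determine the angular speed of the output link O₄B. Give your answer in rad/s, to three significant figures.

ω₂ = 34.49 rad/s (from 5.49 rev/s).
Differentiating the loop-closure r₂e^{iθ₂}+r₃e^{iθ₃}=r₁+r₄e^{iθ₄} gives r₂ω₂e^{iθ₂}+r₃ω₃e^{iθ₃}=r₄ω₄e^{iθ₄}.
Eliminating the other unknown: ω₄ = r₂ω₂ sin(θ₂−θ₃) / [r₄ sin(θ₄−θ₃)].
Numerator sine = +0.96174; denominator sine = +0.99996.
Result = 0.0162·34.49·(+0.96174) / (0.0409·(+0.99996)) = +13.141 rad/s; magnitude 13.141 rad/s.

13.1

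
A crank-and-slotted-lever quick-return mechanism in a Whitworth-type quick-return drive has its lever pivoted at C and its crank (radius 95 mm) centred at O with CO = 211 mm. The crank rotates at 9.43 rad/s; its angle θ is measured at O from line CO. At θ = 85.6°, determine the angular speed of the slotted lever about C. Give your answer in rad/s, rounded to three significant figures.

1.76

ω = 9.43 rad/s
Crank pin A relative to C: A = (d + r cosθ, r sinθ); lever angle φ = atan2(r sinθ, d + r cosθ).
Differentiating tanφ: φ̇ = rω(d cosθ + r)/(d² + r² + 2dr cosθ).
d² + r² + 2dr cosθ = |CA|² = 0.0566217 m²;  d cosθ + r = +0.11119 m.
|ω_lever| = |0.095·9.43·+0.11119| / 0.0566217 = 1.7592 rad/s.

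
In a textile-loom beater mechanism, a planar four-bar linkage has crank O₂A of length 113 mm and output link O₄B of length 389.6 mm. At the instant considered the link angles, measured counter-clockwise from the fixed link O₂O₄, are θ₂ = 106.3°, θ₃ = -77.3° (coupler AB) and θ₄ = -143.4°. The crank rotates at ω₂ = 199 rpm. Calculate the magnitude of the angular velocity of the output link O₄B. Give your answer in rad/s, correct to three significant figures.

0.415

ω₂ = 20.84 rad/s (from 199 rpm).
Differentiating the loop-closure r₂e^{iθ₂}+r₃e^{iθ₃}=r₁+r₄e^{iθ₄} gives r₂ω₂e^{iθ₂}+r₃ω₃e^{iθ₃}=r₄ω₄e^{iθ₄}.
Eliminating the other unknown: ω₄ = r₂ω₂ sin(θ₂−θ₃) / [r₄ sin(θ₄−θ₃)].
Numerator sine = -0.06279; denominator sine = -0.91425.
Result = 0.113·20.84·(-0.06279) / (0.3896·(-0.91425)) = +0.41511 rad/s; magnitude 0.41511 rad/s.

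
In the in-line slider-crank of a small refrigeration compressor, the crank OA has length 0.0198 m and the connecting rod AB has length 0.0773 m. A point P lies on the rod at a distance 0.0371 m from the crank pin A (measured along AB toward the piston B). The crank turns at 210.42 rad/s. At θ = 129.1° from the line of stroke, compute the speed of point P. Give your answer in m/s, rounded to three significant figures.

3.28

ω = 210.4 rad/s.  Crank-pin speed |V_A| = rω = 4.1663 m/s, perpendicular to OA.
Rod angle: sinφ = −(r/L) sinθ ⇒ φ = -11.466°; ω_rod = −rω cosθ/√(L²−r²sin²θ) = +34.684 rad/s.
V_P = V_A + ω_rod × AP, with AP = 0.0371 m along the rod.
Components: V_Px = −rω sinθ − a·ω_rod·sinφ = -2.9775 m/s;  V_Py = rω cosθ + a·ω_rod·cosφ = -1.3665 m/s.
|V_P| = √(V_Px² + V_Py²) = 3.2761 m/s.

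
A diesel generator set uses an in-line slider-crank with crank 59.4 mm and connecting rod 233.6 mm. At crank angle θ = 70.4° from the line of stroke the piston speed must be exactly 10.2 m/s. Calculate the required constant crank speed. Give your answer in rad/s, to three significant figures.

168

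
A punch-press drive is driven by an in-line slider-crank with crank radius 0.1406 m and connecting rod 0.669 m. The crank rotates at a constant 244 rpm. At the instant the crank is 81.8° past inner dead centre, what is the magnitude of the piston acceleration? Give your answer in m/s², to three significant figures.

5.81

ω = 2π·244/60 = 25.55 rad/s
x(θ) = r cosθ + √(L² − r² sin²θ); with ω constant, a = ω²·d²x/dθ².
d²x/dθ² = −r cosθ − r²(cos2θ)/√u − r⁴ sin²2θ/(4u^{3/2}),  u = L² − r² sin²θ = 0.428195 m².
Substituting r = 0.1406 m, L = 0.669 m, θ = 81.8°: d²x/dθ² = +0.0088994 m.
a = ω²·d²x/dθ² = (25.55)²·(+0.0088994) = +5.8103 m/s²;  |a| = 5.8103 m/s².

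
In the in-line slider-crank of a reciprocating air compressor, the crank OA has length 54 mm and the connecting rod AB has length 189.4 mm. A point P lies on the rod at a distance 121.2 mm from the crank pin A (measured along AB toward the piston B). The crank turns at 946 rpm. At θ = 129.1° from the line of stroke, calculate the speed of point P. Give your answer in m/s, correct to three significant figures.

3.86

ω = 99.06 rad/s.  Crank-pin speed |V_A| = rω = 5.3495 m/s, perpendicular to OA.
Rod angle: sinφ = −(r/L) sinθ ⇒ φ = -12.783°; ω_rod = −rω cosθ/√(L²−r²sin²θ) = +18.266 rad/s.
V_P = V_A + ω_rod × AP, with AP = 0.1212 m along the rod.
Components: V_Px = −rω sinθ − a·ω_rod·sinφ = -3.6616 m/s;  V_Py = rω cosθ + a·ω_rod·cosφ = -1.2149 m/s.
|V_P| = √(V_Px² + V_Py²) = 3.8579 m/s.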